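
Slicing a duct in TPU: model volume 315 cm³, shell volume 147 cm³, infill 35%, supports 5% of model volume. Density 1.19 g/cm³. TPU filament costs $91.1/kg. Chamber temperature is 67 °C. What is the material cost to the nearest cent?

Interior volume = 315 − 147 = 168 cm³.
Deposited infill: 0.35 × 168 → 58.8 cm³.
Support: 0.05 × 315 → 15.75 cm³.
Deposited volume: 147 + 58.8 + 15.75 → 221.55 cm³.
Mass = 221.55 × 1.19, so 263.6445 g.
At $91.1/kg: 263.6445/1000 × 91.1 = $24.02.

$24.02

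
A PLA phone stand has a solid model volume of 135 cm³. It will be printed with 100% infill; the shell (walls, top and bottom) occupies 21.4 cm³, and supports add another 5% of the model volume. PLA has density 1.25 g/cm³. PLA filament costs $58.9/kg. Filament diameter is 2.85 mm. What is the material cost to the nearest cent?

$10.44

Interior volume = 135 − 21.4 = 113.6 cm³.
Deposited infill = 1.00 × 113.6, so 113.6 cm³.
Support: 0.05 × 135 → 6.75 cm³.
Deposited volume: 21.4 + 113.6 + 6.75 → 141.75 cm³.
Mass = 141.75 × 1.25 = 177.1875 g.
At $58.9/kg: 177.1875/1000 × 58.9 = $10.44.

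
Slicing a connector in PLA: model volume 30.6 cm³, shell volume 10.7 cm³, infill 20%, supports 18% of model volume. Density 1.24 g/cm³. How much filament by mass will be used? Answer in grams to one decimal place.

25.0 g

Volume inside the shell: 30.6 − 10.7 → 19.9 cm³.
Deposited infill = 0.20 × 19.9 = 3.98 cm³.
Support = 0.18 × 30.6 = 5.508 cm³.
Total extruded: 10.7 + 3.98 + 5.508 → 20.188 cm³.
Mass: 20.188 × 1.24 → 25.03312 g.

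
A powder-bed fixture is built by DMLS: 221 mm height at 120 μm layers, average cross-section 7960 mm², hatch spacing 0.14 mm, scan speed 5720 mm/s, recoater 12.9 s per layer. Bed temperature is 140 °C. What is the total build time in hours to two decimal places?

11.69 hours

Layer count = ceil(221 / 0.12) = 1842.
Hatch length per layer = 7960 / 0.14 = 56857.1 mm.
Laser time per layer: 56857.1 / 5720 → 9.9401 s.
Time per layer = 9.9401 + 12.9, so 22.8401 s.
1842 layers × 22.8401 s/layer = 42071.4642 s, i.e. 11.69 hours.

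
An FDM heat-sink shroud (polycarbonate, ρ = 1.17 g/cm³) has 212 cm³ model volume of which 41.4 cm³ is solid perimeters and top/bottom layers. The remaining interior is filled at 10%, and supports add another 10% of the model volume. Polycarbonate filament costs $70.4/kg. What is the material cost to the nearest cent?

$6.56

Infill region = 212 − 41.4 = 170.6 cm³.
Infill deposited: 0.10 × 170.6 → 17.06 cm³.
Support = 0.10 × 212, so 21.2 cm³.
Total printed volume: 41.4 + 17.06 + 21.2 → 79.66 cm³.
Mass = 79.66 × 1.17, so 93.2022 g.
At $70.4/kg: 93.2022/1000 × 70.4 = $6.56.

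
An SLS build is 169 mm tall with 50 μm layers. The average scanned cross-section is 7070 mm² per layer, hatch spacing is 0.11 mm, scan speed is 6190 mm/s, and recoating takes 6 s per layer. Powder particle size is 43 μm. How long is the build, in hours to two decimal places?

15.38 hours

Number of layers: 169 / 0.05 → 3380 (rounded up).
Per-layer scan distance: 7070 / 0.11 → 64272.7 mm.
Laser time per layer: 64272.7 / 6190 → 10.3833 s.
Time per layer = 10.3833 + 6 = 16.3833 s.
3380 layers × 16.3833 s/layer = 55375.554 s, i.e. 15.38 hours.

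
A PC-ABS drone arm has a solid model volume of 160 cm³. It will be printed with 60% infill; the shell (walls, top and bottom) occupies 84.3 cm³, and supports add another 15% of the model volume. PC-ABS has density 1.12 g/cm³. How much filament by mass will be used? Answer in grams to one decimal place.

Infill region: 160 − 84.3 → 75.7 cm³.
Infill deposited: 0.60 × 75.7 → 45.42 cm³.
Support: 0.15 × 160 → 24 cm³.
Deposited volume = 84.3 + 45.42 + 24, so 153.72 cm³.
Mass = 153.72 × 1.12 = 172.1664 g.

172.2 g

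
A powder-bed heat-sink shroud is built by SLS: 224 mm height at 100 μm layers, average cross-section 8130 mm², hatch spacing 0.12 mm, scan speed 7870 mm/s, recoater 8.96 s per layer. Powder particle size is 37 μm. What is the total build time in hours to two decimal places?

10.93 hours

Number of layers: 224 / 0.1 → 2240 (rounded up).
Hatch length per layer = 8130 / 0.12 = 67750 mm.
Per-layer scan time: 67750 / 7870 → 8.6086 s.
Per-layer time: 8.6086 + 8.96 → 17.5686 s.
2240 layers × 17.5686 s/layer = 39353.664 s, i.e. 10.93 hours.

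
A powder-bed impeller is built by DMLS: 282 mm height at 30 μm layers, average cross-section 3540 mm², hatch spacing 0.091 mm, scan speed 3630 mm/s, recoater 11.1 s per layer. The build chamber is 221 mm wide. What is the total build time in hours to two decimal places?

Layer count = ceil(282 / 0.03) = 9400.
Hatch length per layer: 3540 / 0.091 → 38901.1 mm.
Scan time per layer = 38901.1 / 3630, so 10.7166 s.
Time per layer = 10.7166 + 11.1 = 21.8166 s.
9400 layers × 21.8166 s/layer = 205076.04 s, i.e. 56.97 hours.

56.97 hours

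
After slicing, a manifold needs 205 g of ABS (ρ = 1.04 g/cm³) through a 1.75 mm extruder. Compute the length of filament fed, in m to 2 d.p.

81.95 m

Volume = 205 g / 1.04 g·cm⁻³ = 197.1154 cm³ = 197115.4 mm³.
Filament cross-section = π × (1.75/2)² = 2.4053 mm².
Length = 197115.4 / 2.4053 = 81950.44 mm = 81.95 m.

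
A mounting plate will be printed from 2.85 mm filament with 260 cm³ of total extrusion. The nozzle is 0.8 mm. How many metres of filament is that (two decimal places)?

A = π r² = π × 1.425² = 6.3794 mm².
L = 260000 mm³ / 6.3794 mm² = 40756.18 mm, i.e. 40.76 m.

40.76 m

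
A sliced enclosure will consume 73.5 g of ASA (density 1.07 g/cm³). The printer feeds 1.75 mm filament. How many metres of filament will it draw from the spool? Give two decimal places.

Extruded volume: 73.5/1.07 = 68.6916 cm³ (68691.6 mm³).
Cross-section of 1.75 mm filament: π·(1.75/2)² = 2.4053 mm².
L = V/A = 68691.6/2.4053 = 28558.43 mm → 28.56 m.

28.56 m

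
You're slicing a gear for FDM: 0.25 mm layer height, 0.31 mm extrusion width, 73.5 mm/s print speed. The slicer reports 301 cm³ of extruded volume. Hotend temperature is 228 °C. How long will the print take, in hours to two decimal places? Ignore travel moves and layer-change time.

14.68 hours

Bead cross-section = 0.25 × 0.31, so 0.0775 mm².
Path length: 301000 mm³ / 0.0775 mm² → 3883871 mm.
Time extruding: 3883871 / 73.5 → 52841.8 s.
That's 52841.8 s → 14.68 hours.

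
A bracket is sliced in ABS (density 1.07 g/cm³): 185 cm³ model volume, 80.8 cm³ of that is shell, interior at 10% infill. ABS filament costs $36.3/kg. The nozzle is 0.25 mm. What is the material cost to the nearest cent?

$3.54

Volume inside the shell = 185 − 80.8, so 104.2 cm³.
Deposited infill = 0.10 × 104.2, so 10.42 cm³.
Total extruded = 80.8 + 10.42 = 91.22 cm³.
Mass = 91.22 × 1.07, so 97.6054 g.
At $36.3/kg: 97.6054/1000 × 36.3 = $3.54.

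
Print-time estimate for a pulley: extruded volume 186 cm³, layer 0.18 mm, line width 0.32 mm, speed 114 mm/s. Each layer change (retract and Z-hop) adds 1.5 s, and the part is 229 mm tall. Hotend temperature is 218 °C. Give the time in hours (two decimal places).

Bead cross-section = 0.18 × 0.32, so 0.0576 mm².
Toolpath length = 186 cm³ / 0.0576 mm² = 186000 / 0.0576 = 3229166.7 mm.
Print-move time: 3229166.7 / 114 → 28326 s.
Number of layers: 229 / 0.18 → 1273 (rounded up).
Non-print overhead: 1273 × 1.5 → 1909.5 s.
Altogether 28326 + 1909.5 = 30235.5 s, i.e. 8.40 hours.

8.40 hours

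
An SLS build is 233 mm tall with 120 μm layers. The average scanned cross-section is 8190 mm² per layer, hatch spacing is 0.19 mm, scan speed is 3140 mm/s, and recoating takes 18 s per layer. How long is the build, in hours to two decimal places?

17.12 hours

Layers = ⌈233/0.12⌉ = 1942.
Scan path per layer = 8190 / 0.19, so 43105.3 mm.
Laser time per layer: 43105.3 / 3140 → 13.7278 s.
Time per layer: 13.7278 + 18 → 31.7278 s.
Total: 1942 × 31.7278 s = 61615.3876 s → 17.12 hours.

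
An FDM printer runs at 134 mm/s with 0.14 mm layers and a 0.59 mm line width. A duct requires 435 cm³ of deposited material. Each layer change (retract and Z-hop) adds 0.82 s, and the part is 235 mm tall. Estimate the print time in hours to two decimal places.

Extrusion cross-section: 0.14 × 0.59 → 0.0826 mm².
Total extruded path = 435000/0.0826 = 5266343.8 mm.
Print-move time = 5266343.8 / 134, so 39301.1 s.
Layer count = ceil(235 / 0.14) = 1679.
Z-hop total = 1679 × 0.82, so 1376.78 s.
Total = 39301.1 + 1376.78 = 40677.88 s = 11.30 hours.

11.30 hours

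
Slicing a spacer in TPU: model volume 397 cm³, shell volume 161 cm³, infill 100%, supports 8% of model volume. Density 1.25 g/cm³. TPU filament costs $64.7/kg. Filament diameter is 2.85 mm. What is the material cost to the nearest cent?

$34.68

Volume inside the shell: 397 − 161 → 236 cm³.
Infill volume = 1.00 × 236 = 236 cm³.
Support = 0.08 × 397, so 31.76 cm³.
Total printed volume = 161 + 236 + 31.76, so 428.76 cm³.
Mass = 428.76 × 1.25, so 535.95 g.
At $64.7/kg: 535.95/1000 × 64.7 = $34.68.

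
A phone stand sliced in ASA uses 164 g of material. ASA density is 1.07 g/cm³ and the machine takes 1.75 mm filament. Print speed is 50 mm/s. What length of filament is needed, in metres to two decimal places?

Volume = 164 g / 1.07 g·cm⁻³ = 153.271 cm³ = 153271 mm³.
Cross-section of 1.75 mm filament: π·(1.75/2)² = 2.4053 mm².
Length = 153271 / 2.4053 = 63722.2 mm = 63.72 m.

63.72 m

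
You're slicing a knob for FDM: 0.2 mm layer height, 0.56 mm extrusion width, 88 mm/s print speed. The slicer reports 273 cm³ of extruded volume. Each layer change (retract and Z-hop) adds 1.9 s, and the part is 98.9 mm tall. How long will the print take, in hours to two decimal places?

Extrusion cross-section: 0.2 × 0.56 → 0.112 mm².
Toolpath length = 273 cm³ / 0.112 mm² = 273000 / 0.112 = 2437500 mm.
Time extruding = 2437500 / 88, so 27698.9 s.
Layer count = ceil(98.9 / 0.2) = 495.
Layer-change overhead: 495 × 1.9 → 940.5 s.
Total = 27698.9 + 940.5 = 28639.4 s = 7.96 hours.

7.96 hours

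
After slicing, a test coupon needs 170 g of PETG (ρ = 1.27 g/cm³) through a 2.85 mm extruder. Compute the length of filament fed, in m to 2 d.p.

20.98 m

Volume = 170 g / 1.27 g·cm⁻³ = 133.8583 cm³ = 133858.3 mm³.
Cross-section of 2.85 mm filament: π·(2.85/2)² = 6.3794 mm².
Length = 133858.3 / 6.3794 = 20982.9 mm = 20.98 m.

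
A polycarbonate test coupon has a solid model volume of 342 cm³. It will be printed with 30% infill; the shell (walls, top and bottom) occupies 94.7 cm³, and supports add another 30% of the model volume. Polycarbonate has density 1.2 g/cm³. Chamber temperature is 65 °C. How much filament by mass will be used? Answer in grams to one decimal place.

325.8 g

Interior volume: 342 − 94.7 → 247.3 cm³.
Infill volume = 0.30 × 247.3, so 74.19 cm³.
Support = 0.30 × 342 = 102.6 cm³.
Deposited volume = 94.7 + 74.19 + 102.6 = 271.49 cm³.
Mass = 271.49 × 1.2, so 325.788 g.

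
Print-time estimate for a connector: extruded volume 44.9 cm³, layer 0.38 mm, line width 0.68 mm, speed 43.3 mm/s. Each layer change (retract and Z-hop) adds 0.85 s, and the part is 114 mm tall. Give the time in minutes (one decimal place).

Extrusion cross-section: 0.38 × 0.68 → 0.2584 mm².
Toolpath length = 44.9 cm³ / 0.2584 mm² = 44900 / 0.2584 = 173761.6 mm.
Extrusion time = 173761.6 / 43.3, so 4013 s.
Number of layers: 114 / 0.38 → 300 (rounded up).
Z-hop total: 300 × 0.85 → 255 s.
Altogether 4013 + 255 = 4268 s, i.e. 71.1 minutes.

71.1 minutes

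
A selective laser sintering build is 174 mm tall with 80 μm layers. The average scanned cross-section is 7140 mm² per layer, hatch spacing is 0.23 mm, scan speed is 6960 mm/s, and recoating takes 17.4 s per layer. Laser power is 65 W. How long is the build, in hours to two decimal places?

13.21 hours

Layer count = ceil(174 / 0.08) = 2175.
Per-layer scan distance = 7140 / 0.23 = 31043.5 mm.
Per-layer scan time: 31043.5 / 6960 → 4.4603 s.
Per-layer time = 4.4603 + 17.4, so 21.8603 s.
Build time = 2175 × 21.8603 = 47546.1525 s = 13.21 hours.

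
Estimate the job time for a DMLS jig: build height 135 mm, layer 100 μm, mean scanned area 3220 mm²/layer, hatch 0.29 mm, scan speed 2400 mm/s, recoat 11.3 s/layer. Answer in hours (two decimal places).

Layer count = ceil(135 / 0.1) = 1350.
Hatch length per layer: 3220 / 0.29 → 11103.4 mm.
Per-layer scan time: 11103.4 / 2400 → 4.6264 s.
Time per layer: 4.6264 + 11.3 → 15.9264 s.
Total: 1350 × 15.9264 s = 21500.64 s → 5.97 hours.

5.97 hours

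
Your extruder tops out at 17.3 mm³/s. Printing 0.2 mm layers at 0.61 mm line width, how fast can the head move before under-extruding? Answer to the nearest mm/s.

142 mm/s

Extrusion cross-section = 0.2 × 0.61 = 0.122 mm².
v_max = Q/A = 17.3/0.122 = 141.80 mm/s → 142 mm/s.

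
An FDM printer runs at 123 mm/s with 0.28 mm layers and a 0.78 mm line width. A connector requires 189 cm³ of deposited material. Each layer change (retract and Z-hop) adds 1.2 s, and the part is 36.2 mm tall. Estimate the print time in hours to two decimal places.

2.00 hours

Extrusion cross-section = 0.28 × 0.78 = 0.2184 mm².
Toolpath length = 189 cm³ / 0.2184 mm² = 189000 / 0.2184 = 865384.6 mm.
Print-move time = 865384.6 / 123, so 7035.6 s.
Number of layers: 36.2 / 0.28 → 130 (rounded up).
Layer-change overhead: 130 × 1.2 → 156 s.
Total = 7035.6 + 156 = 7191.6 s = 2.00 hours.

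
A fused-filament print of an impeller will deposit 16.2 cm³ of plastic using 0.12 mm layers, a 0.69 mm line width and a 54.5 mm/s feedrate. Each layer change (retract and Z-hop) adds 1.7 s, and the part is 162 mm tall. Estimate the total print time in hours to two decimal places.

Line area: 0.12 × 0.69 → 0.0828 mm².
Total extruded path = 16200/0.0828 = 195652.2 mm.
Time extruding: 195652.2 / 54.5 → 3589.9 s.
Layers = ⌈162/0.12⌉ = 1350.
Layer-change overhead = 1350 × 1.7 = 2295 s.
Total = 3589.9 + 2295 = 5884.9 s = 1.63 hours.

1.63 hours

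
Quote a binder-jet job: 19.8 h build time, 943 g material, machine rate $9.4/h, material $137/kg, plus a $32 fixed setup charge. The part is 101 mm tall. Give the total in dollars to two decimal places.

Time charge = 9.4 × 19.8, so $186.12.
Feedstock cost = 137 × 943/1000, so $129.191.
Total = 186.12 + 129.191 + 32 = 347.311 ≈ $347.31.

$347.31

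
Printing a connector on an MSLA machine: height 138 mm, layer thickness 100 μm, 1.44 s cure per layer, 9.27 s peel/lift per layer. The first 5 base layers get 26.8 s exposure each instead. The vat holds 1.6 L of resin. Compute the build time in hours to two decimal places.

4.14 hours

Number of layers: 138 / 0.1 → 1380 (rounded up).
Bottom layers = 5 × (26.8 + 9.27), so 180.35 s.
Normal layers = 1375 × (1.44 + 9.27) = 14726.25 s.
Sum: 180.35 + 14726.25 = 14906.6 s → 4.14 hours.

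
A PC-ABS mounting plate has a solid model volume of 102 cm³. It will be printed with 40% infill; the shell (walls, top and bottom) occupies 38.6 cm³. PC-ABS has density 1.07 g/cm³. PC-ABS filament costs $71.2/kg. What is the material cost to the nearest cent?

$4.87

Volume inside the shell = 102 − 38.6, so 63.4 cm³.
Infill volume: 0.40 × 63.4 → 25.36 cm³.
Total extruded = 38.6 + 25.36, so 63.96 cm³.
Mass = 63.96 × 1.07 = 68.4372 g.
Cost = 68.4372 g / 1000 × $71.2/kg = $4.87.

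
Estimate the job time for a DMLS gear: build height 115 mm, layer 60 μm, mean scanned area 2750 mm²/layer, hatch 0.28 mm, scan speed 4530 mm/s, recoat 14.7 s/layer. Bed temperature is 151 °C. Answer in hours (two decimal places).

8.98 hours

Number of layers: 115 / 0.06 → 1917 (rounded up).
Per-layer scan distance = 2750 / 0.28 = 9821.4 mm.
Per-layer scan time = 9821.4 / 4530, so 2.1681 s.
Per-layer time = 2.1681 + 14.7 = 16.8681 s.
1917 layers × 16.8681 s/layer = 32336.1477 s, i.e. 8.98 hours.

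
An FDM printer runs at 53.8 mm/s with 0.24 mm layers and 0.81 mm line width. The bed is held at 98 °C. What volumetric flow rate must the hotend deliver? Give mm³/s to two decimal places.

10.46

A = 0.24 × 0.81 = 0.1944 mm².
Volumetric flow = 53.8 × 0.1944 = 10.46 mm³/s.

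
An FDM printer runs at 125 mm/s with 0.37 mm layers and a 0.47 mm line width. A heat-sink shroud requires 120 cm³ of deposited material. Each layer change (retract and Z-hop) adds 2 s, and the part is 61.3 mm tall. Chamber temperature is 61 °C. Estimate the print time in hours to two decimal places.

1.63 hours

Line area: 0.37 × 0.47 → 0.1739 mm².
Toolpath length = 120 cm³ / 0.1739 mm² = 120000 / 0.1739 = 690051.8 mm.
Time extruding = 690051.8 / 125 = 5520.4 s.
Layer count = ceil(61.3 / 0.37) = 166.
Z-hop total: 166 × 2 → 332 s.
Altogether 5520.4 + 332 = 5852.4 s, i.e. 1.63 hours.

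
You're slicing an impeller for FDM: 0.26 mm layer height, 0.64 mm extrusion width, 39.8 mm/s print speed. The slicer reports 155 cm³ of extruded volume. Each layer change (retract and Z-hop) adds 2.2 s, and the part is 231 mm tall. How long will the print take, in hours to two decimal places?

7.04 hours

Line area = 0.26 × 0.64, so 0.1664 mm².
Path length: 155000 mm³ / 0.1664 mm² → 931490.4 mm.
Extrusion time = 931490.4 / 39.8 = 23404.3 s.
Layers = ⌈231/0.26⌉ = 889.
Z-hop total = 889 × 2.2, so 1955.8 s.
Total = 23404.3 + 1955.8 = 25360.1 s = 7.04 hours.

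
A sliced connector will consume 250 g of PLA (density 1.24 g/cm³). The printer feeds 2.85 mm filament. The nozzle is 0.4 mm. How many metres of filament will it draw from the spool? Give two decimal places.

31.60 m

Volume = 250 g / 1.24 g·cm⁻³ = 201.6129 cm³ = 201612.9 mm³.
A = π r² = π × 1.425² = 6.3794 mm².
L = V/A = 201612.9/6.3794 = 31603.74 mm → 31.60 m.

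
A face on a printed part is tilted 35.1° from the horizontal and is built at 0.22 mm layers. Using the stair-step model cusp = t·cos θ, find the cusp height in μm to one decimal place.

cos(35.1°) = 0.8181, so cusp = 0.22 × 0.8181 = 0.179982 mm → 180.0 μm.

180.0 μm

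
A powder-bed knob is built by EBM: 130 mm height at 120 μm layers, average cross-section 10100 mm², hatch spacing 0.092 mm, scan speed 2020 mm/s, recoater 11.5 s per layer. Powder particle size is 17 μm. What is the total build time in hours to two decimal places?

Number of layers: 130 / 0.12 → 1084 (rounded up).
Per-layer scan distance = 10100 / 0.092, so 109782.6 mm.
Scan time per layer = 109782.6 / 2020, so 54.3478 s.
Layer cycle: 54.3478 + 11.5 → 65.8478 s.
Total: 1084 × 65.8478 s = 71379.0152 s → 19.83 hours.

19.83 hours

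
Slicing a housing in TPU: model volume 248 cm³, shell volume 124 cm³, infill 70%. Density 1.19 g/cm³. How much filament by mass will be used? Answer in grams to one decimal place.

250.9 g

Infill region = 248 − 124 = 124 cm³.
Deposited infill = 0.70 × 124 = 86.8 cm³.
Total printed volume: 124 + 86.8 → 210.8 cm³.
Mass = 210.8 × 1.19 = 250.852 g.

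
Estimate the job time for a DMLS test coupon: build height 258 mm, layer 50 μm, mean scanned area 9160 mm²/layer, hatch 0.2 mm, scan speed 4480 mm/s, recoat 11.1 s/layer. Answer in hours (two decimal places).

Number of layers: 258 / 0.05 → 5160 (rounded up).
Per-layer scan distance: 9160 / 0.2 → 45800 mm.
Per-layer scan time = 45800 / 4480 = 10.2232 s.
Time per layer: 10.2232 + 11.1 → 21.3232 s.
Build time = 5160 × 21.3232 = 110027.712 s = 30.56 hours.

30.56 hours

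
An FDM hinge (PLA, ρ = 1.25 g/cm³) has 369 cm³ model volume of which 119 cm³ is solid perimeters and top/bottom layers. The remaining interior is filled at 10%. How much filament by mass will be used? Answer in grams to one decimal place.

Volume inside the shell: 369 − 119 → 250 cm³.
Infill deposited = 0.10 × 250 = 25 cm³.
Deposited volume = 119 + 25 = 144 cm³.
Mass = 144 × 1.25 = 180 g.

180.0 g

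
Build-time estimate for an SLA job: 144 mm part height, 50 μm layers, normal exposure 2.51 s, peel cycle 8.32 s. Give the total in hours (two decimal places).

8.66 hours

Layers = ⌈144/0.05⌉ = 2880.
Cycle time = 2.51 + 8.32 = 10.83 s.
Build time: 2880 × 10.83 s = 31190.4 s, i.e. 8.66 hours.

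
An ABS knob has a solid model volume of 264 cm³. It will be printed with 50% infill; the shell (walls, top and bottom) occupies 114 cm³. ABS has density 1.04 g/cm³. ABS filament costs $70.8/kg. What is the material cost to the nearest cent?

$13.92

Infill region = 264 − 114 = 150 cm³.
Infill deposited = 0.50 × 150, so 75 cm³.
Deposited volume = 114 + 75 = 189 cm³.
Mass = 189 × 1.04, so 196.56 g.
At $70.8/kg: 196.56/1000 × 70.8 = $13.92.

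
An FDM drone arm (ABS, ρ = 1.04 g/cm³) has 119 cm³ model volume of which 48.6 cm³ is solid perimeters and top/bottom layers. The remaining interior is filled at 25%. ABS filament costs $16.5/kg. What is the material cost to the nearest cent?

$1.14

Interior volume = 119 − 48.6, so 70.4 cm³.
Deposited infill = 0.25 × 70.4 = 17.6 cm³.
Total extruded: 48.6 + 17.6 → 66.2 cm³.
Mass: 66.2 × 1.04 → 68.848 g.
Cost = 68.848 g / 1000 × $16.5/kg = $1.14.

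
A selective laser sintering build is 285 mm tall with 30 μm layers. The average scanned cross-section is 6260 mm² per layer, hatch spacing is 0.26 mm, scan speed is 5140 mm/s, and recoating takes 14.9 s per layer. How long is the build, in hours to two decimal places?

Number of layers: 285 / 0.03 → 9500 (rounded up).
Per-layer scan distance = 6260 / 0.26 = 24076.9 mm.
Laser time per layer = 24076.9 / 5140, so 4.6842 s.
Time per layer: 4.6842 + 14.9 → 19.5842 s.
Build time = 9500 × 19.5842 = 186049.9 s = 51.68 hours.

51.68 hours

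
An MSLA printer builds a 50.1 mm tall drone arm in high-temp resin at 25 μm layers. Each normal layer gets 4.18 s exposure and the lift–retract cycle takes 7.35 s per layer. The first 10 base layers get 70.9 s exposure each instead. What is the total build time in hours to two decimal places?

6.60 hours

Number of layers: 50.1 / 0.025 → 2004 (rounded up).
Base layers = 10 × (70.9 + 7.35) = 782.5 s.
Regular layers: 1994 × (4.18 + 7.35) → 22990.82 s.
Total = 782.5 + 22990.82 = 23773.32 s = 6.60 hours.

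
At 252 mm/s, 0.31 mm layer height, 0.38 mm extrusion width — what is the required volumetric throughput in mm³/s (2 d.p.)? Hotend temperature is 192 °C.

Bead cross-section = 0.31 × 0.38, so 0.1178 mm².
Volumetric flow = 252 × 0.1178 = 29.69 mm³/s.

29.69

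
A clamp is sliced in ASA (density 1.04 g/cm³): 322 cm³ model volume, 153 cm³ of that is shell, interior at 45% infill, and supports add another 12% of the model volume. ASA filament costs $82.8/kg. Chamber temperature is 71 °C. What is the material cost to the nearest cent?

$23.05

Volume inside the shell = 322 − 153, so 169 cm³.
Infill volume = 0.45 × 169, so 76.05 cm³.
Support = 0.12 × 322 = 38.64 cm³.
Deposited volume = 153 + 76.05 + 38.64, so 267.69 cm³.
Mass: 267.69 × 1.04 → 278.3976 g.
Cost = 278.3976 g / 1000 × $82.8/kg = $23.05.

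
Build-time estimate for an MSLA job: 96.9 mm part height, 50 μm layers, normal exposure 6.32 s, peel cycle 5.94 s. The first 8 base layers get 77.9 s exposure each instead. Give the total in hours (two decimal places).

Number of layers: 96.9 / 0.05 → 1938 (rounded up).
Burn-in layers = 8 × (77.9 + 5.94), so 670.72 s.
Normal layers: 1930 × (6.32 + 5.94) → 23661.8 s.
Total = 670.72 + 23661.8 = 24332.52 s = 6.76 hours.

6.76 hours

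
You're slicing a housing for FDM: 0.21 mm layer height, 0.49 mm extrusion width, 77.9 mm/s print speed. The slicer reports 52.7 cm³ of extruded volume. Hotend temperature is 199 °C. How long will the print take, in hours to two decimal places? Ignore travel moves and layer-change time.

Extrusion cross-section = 0.21 × 0.49 = 0.1029 mm².
Total extruded path = 52700/0.1029 = 512147.7 mm.
Time extruding = 512147.7 / 77.9, so 6574.4 s.
In the requested units: 6574.4 s = 1.83 hours.

1.83 hours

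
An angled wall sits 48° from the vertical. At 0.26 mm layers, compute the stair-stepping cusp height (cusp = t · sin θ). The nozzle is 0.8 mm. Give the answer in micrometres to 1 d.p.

193.2 μm

h_c = t·sin θ = 0.26 × 0.7431 = 0.193206 mm (193.2 μm).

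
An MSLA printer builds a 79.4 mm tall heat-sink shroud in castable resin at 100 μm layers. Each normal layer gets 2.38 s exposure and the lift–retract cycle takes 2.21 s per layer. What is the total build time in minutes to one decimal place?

Number of layers: 79.4 / 0.1 → 794 (rounded up).
Each layer takes = 2.38 + 2.21, so 4.59 s.
Total = 794 × 4.59 = 3644.46 s = 60.7 minutes.

60.7 minutes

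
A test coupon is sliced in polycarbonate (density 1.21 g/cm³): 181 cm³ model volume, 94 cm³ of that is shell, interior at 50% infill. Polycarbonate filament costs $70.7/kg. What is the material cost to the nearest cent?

Infill region: 181 − 94 → 87 cm³.
Infill deposited: 0.50 × 87 → 43.5 cm³.
Deposited volume = 94 + 43.5 = 137.5 cm³.
Mass = 137.5 × 1.21, so 166.375 g.
Cost = 166.375 g / 1000 × $70.7/kg = $11.76.

$11.76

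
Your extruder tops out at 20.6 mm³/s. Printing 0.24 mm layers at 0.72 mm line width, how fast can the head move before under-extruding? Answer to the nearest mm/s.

Bead cross-section = 0.24 × 0.72 = 0.1728 mm².
v_max = Q/A = 20.6/0.1728 = 119.21 mm/s → 119 mm/s.

119 mm/s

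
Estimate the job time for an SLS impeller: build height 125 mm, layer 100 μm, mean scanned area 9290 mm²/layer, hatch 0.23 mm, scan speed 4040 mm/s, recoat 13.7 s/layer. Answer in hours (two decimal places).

8.23 hours

Number of layers: 125 / 0.1 → 1250 (rounded up).
Scan path per layer: 9290 / 0.23 → 40391.3 mm.
Scan time per layer = 40391.3 / 4040, so 9.9978 s.
Time per layer = 9.9978 + 13.7, so 23.6978 s.
Total: 1250 × 23.6978 s = 29622.25 s → 8.23 hours.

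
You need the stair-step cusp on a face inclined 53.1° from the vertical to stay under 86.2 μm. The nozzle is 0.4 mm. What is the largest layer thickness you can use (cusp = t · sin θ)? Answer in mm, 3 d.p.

0.108 mm

sin(53.1°) = 0.7997; t_max = 0.0862/0.7997 = 0.108 mm.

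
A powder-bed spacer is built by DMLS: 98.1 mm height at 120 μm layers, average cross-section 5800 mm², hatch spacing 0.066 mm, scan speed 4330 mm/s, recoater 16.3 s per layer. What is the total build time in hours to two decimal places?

Number of layers: 98.1 / 0.12 → 818 (rounded up).
Per-layer scan distance: 5800 / 0.066 → 87878.8 mm.
Laser time per layer: 87878.8 / 4330 → 20.2953 s.
Time per layer = 20.2953 + 16.3, so 36.5953 s.
818 layers × 36.5953 s/layer = 29934.9554 s, i.e. 8.32 hours.

8.32 hours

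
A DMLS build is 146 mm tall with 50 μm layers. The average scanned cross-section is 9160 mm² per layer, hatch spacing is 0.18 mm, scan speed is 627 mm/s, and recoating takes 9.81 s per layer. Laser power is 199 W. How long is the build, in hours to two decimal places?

73.79 hours

Layers = ⌈146/0.05⌉ = 2920.
Per-layer scan distance = 9160 / 0.18 = 50888.9 mm.
Scan time per layer = 50888.9 / 627, so 81.1625 s.
Layer cycle = 81.1625 + 9.81 = 90.9725 s.
Build time = 2920 × 90.9725 = 265639.7 s = 73.79 hours.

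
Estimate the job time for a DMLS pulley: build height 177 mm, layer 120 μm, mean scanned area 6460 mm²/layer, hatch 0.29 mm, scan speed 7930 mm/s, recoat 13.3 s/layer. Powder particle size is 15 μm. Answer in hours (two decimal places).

6.60 hours

Number of layers: 177 / 0.12 → 1475 (rounded up).
Per-layer scan distance: 6460 / 0.29 → 22275.9 mm.
Scan time per layer: 22275.9 / 7930 → 2.8091 s.
Layer cycle: 2.8091 + 13.3 → 16.1091 s.
Build time = 1475 × 16.1091 = 23760.9225 s = 6.60 hours.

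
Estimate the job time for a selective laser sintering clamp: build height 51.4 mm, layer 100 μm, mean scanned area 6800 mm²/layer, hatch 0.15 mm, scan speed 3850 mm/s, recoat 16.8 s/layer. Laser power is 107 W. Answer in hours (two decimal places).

Layer count = ceil(51.4 / 0.1) = 514.
Per-layer scan distance: 6800 / 0.15 → 45333.3 mm.
Scan time per layer = 45333.3 / 3850, so 11.7749 s.
Per-layer time: 11.7749 + 16.8 → 28.5749 s.
Total: 514 × 28.5749 s = 14687.4986 s → 4.08 hours.

4.08 hours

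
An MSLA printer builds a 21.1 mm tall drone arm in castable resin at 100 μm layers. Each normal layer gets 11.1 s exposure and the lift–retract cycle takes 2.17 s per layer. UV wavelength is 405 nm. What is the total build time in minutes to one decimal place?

Layer count = ceil(21.1 / 0.1) = 211.
Each layer takes: 11.1 + 2.17 → 13.27 s.
Total = 211 × 13.27 = 2799.97 s = 46.7 minutes.

46.7 minutes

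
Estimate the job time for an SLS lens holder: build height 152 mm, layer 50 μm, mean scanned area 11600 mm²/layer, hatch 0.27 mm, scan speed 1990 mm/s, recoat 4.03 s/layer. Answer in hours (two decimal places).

Layers = ⌈152/0.05⌉ = 3040.
Per-layer scan distance: 11600 / 0.27 → 42963 mm.
Laser time per layer = 42963 / 1990, so 21.5894 s.
Layer cycle = 21.5894 + 4.03 = 25.6194 s.
3040 layers × 25.6194 s/layer = 77882.976 s, i.e. 21.63 hours.

21.63 hours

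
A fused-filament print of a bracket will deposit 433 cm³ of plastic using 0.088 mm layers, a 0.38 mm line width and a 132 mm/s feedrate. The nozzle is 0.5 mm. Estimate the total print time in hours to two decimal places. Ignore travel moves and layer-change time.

Bead cross-section = 0.088 × 0.38, so 0.03344 mm².
Toolpath length = 433 cm³ / 0.03344 mm² = 433000 / 0.03344 = 12948564.6 mm.
Time extruding: 12948564.6 / 132 → 98095.2 s.
98095.2 s = 27.25 hours.

27.25 hours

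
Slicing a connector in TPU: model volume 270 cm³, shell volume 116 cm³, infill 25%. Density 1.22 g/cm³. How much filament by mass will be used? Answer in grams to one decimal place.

188.5 g

Infill region = 270 − 116 = 154 cm³.
Infill deposited = 0.25 × 154, so 38.5 cm³.
Total extruded = 116 + 38.5 = 154.5 cm³.
Mass = 154.5 × 1.22 = 188.49 g.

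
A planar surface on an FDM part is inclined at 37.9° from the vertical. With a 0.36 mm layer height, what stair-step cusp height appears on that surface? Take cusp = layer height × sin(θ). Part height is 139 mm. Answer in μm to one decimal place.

221.1 μm

sin(37.9°) = 0.6143, so cusp = 0.36 × 0.6143 = 0.221148 mm → 221.1 μm.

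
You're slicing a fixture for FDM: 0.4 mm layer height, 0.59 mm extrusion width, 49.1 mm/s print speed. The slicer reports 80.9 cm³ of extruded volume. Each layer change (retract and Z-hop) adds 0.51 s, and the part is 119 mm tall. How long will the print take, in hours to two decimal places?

Bead cross-section: 0.4 × 0.59 → 0.236 mm².
Path length: 80900 mm³ / 0.236 mm² → 342796.6 mm.
Print-move time: 342796.6 / 49.1 → 6981.6 s.
Layer count = ceil(119 / 0.4) = 298.
Layer-change overhead: 298 × 0.51 → 151.98 s.
Total = 6981.6 + 151.98 = 7133.58 s = 1.98 hours.

1.98 hours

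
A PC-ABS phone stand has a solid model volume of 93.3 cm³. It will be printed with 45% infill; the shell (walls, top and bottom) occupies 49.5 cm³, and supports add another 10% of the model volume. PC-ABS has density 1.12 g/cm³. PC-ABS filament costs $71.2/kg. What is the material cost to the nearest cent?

Infill region = 93.3 − 49.5, so 43.8 cm³.
Infill deposited = 0.45 × 43.8, so 19.71 cm³.
Support = 0.10 × 93.3 = 9.33 cm³.
Total extruded: 49.5 + 19.71 + 9.33 → 78.54 cm³.
Mass: 78.54 × 1.12 → 87.9648 g.
Cost = 87.9648 g / 1000 × $71.2/kg = $6.26.

$6.26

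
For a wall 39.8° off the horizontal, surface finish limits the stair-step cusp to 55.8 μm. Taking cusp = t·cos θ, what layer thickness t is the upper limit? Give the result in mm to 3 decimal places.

cos(39.8°) = 0.7683; t_max = 0.0558/0.7683 = 0.073 mm.

0.073 mm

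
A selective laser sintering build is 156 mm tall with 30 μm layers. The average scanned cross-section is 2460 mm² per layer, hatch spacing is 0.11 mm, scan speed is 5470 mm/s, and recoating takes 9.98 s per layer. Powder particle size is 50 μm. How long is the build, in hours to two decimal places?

20.32 hours

Layers = ⌈156/0.03⌉ = 5200.
Per-layer scan distance = 2460 / 0.11 = 22363.6 mm.
Scan time per layer = 22363.6 / 5470 = 4.0884 s.
Layer cycle = 4.0884 + 9.98 = 14.0684 s.
Build time = 5200 × 14.0684 = 73155.68 s = 20.32 hours.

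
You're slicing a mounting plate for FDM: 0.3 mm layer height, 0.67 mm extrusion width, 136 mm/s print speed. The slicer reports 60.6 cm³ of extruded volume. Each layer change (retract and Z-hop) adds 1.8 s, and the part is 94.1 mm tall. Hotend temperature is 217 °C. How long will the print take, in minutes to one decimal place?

46.4 minutes

Extrusion cross-section = 0.3 × 0.67, so 0.201 mm².
Path length: 60600 mm³ / 0.201 mm² → 301492.5 mm.
Print-move time = 301492.5 / 136, so 2216.9 s.
Number of layers: 94.1 / 0.3 → 314 (rounded up).
Layer-change overhead = 314 × 1.8 = 565.2 s.
Altogether 2216.9 + 565.2 = 2782.1 s, i.e. 46.4 minutes.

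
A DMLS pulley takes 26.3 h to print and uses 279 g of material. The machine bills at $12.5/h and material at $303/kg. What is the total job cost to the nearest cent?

Time charge: 12.5 × 26.3 → $328.75.
Feedstock cost = 303 × 279/1000, so $84.537.
Total = 328.75 + 84.537 = 413.287 ≈ $413.29.

$413.29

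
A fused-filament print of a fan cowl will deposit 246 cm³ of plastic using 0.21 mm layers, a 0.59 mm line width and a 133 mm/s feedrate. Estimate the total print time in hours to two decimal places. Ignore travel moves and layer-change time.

4.15 hours

Line area = 0.21 × 0.59 = 0.1239 mm².
Toolpath length = 246 cm³ / 0.1239 mm² = 246000 / 0.1239 = 1985472.2 mm.
Time extruding = 1985472.2 / 133 = 14928.4 s.
That's 14928.4 s → 4.15 hours.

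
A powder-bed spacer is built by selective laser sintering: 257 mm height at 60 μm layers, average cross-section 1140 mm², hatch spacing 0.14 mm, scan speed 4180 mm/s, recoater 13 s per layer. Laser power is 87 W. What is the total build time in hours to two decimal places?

17.79 hours

Layers = ⌈257/0.06⌉ = 4284.
Hatch length per layer: 1140 / 0.14 → 8142.9 mm.
Laser time per layer: 8142.9 / 4180 → 1.9481 s.
Layer cycle = 1.9481 + 13, so 14.9481 s.
Total: 4284 × 14.9481 s = 64037.6604 s → 17.79 hours.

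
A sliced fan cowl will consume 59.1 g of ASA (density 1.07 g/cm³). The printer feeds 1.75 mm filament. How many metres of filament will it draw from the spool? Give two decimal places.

22.96 m

Extruded volume: 59.1/1.07 = 55.2336 cm³ (55233.6 mm³).
Cross-section of 1.75 mm filament: π·(1.75/2)² = 2.4053 mm².
L = V/A = 55233.6/2.4053 = 22963.29 mm → 22.96 m.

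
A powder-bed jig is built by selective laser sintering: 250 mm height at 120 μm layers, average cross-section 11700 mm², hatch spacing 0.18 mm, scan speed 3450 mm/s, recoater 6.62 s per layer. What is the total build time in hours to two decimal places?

Layer count = ceil(250 / 0.12) = 2084.
Hatch length per layer = 11700 / 0.18, so 65000 mm.
Scan time per layer: 65000 / 3450 → 18.8406 s.
Per-layer time: 18.8406 + 6.62 → 25.4606 s.
Total: 2084 × 25.4606 s = 53059.8904 s → 14.74 hours.

14.74 hours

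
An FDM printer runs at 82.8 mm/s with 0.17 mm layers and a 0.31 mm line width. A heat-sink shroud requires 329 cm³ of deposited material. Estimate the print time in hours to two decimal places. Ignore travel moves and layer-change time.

Extrusion cross-section = 0.17 × 0.31 = 0.0527 mm².
Toolpath length = 329 cm³ / 0.0527 mm² = 329000 / 0.0527 = 6242884.3 mm.
Extrusion time: 6242884.3 / 82.8 → 75397.2 s.
In the requested units: 75397.2 s = 20.94 hours.

20.94 hours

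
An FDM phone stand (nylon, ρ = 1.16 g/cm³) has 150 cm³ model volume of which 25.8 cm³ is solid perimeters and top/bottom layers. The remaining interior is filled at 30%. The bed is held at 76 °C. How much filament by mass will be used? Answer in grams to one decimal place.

73.1 g

Interior volume: 150 − 25.8 → 124.2 cm³.
Deposited infill: 0.30 × 124.2 → 37.26 cm³.
Total printed volume: 25.8 + 37.26 → 63.06 cm³.
Mass: 63.06 × 1.16 → 73.1496 g.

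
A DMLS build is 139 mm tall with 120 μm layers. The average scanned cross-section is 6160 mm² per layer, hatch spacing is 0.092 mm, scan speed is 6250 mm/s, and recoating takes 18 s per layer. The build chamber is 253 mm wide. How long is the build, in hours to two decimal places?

9.24 hours

Number of layers: 139 / 0.12 → 1159 (rounded up).
Per-layer scan distance: 6160 / 0.092 → 66956.5 mm.
Per-layer scan time: 66956.5 / 6250 → 10.713 s.
Layer cycle: 10.713 + 18 → 28.713 s.
Build time = 1159 × 28.713 = 33278.367 s = 9.24 hours.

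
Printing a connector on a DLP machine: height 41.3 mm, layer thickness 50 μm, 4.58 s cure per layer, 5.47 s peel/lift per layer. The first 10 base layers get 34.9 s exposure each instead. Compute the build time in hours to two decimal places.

Layer count = ceil(41.3 / 0.05) = 826.
Bottom layers: 10 × (34.9 + 5.47) → 403.7 s.
Normal layers = 816 × (4.58 + 5.47), so 8200.8 s.
Total = 403.7 + 8200.8 = 8604.5 s = 2.39 hours.

2.39 hours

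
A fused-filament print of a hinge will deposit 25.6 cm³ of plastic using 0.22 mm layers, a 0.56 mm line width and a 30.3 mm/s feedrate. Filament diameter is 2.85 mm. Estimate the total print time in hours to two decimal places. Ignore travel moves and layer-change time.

Extrusion cross-section = 0.22 × 0.56 = 0.1232 mm².
Toolpath length = 25.6 cm³ / 0.1232 mm² = 25600 / 0.1232 = 207792.2 mm.
Extrusion time: 207792.2 / 30.3 → 6857.8 s.
Converting: 6857.8 s = 1.90 hours.

1.90 hours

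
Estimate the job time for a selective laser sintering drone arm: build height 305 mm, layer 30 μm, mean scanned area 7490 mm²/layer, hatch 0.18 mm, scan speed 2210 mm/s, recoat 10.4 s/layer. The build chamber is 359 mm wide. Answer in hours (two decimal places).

82.55 hours

Layer count = ceil(305 / 0.03) = 10167.
Hatch length per layer = 7490 / 0.18, so 41611.1 mm.
Per-layer scan time = 41611.1 / 2210 = 18.8286 s.
Time per layer: 18.8286 + 10.4 → 29.2286 s.
Build time = 10167 × 29.2286 = 297167.1762 s = 82.55 hours.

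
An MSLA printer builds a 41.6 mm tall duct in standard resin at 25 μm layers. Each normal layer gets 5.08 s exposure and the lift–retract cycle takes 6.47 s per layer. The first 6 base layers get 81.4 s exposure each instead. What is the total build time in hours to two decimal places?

5.47 hours

Number of layers: 41.6 / 0.025 → 1664 (rounded up).
Base layers = 6 × (81.4 + 6.47), so 527.22 s.
Remaining layers: 1658 × (5.08 + 6.47) → 19149.9 s.
Sum: 527.22 + 19149.9 = 19677.12 s → 5.47 hours.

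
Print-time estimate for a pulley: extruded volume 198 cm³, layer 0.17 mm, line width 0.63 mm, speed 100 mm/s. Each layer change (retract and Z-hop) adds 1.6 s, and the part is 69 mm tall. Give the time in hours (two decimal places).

5.32 hours

Extrusion cross-section = 0.17 × 0.63, so 0.1071 mm².
Total extruded path = 198000/0.1071 = 1848739.5 mm.
Time extruding = 1848739.5 / 100 = 18487.4 s.
Number of layers: 69 / 0.17 → 406 (rounded up).
Non-print overhead = 406 × 1.6, so 649.6 s.
Altogether 18487.4 + 649.6 = 19137 s, i.e. 5.32 hours.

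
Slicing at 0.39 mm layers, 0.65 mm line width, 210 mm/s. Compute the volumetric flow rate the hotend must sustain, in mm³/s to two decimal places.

Extrusion cross-section = 0.39 × 0.65 = 0.2535 mm².
Volumetric flow = 210 × 0.2535 = 53.24 mm³/s.

53.24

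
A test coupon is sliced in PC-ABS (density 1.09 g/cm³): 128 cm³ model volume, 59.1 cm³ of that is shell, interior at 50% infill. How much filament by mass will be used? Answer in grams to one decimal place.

102.0 g

Interior volume = 128 − 59.1 = 68.9 cm³.
Infill volume = 0.50 × 68.9, so 34.45 cm³.
Total extruded = 59.1 + 34.45, so 93.55 cm³.
Mass: 93.55 × 1.09 → 101.9695 g.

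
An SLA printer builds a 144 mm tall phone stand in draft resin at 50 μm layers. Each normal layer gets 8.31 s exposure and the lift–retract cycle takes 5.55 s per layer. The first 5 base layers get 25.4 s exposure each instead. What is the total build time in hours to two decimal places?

11.11 hours

Number of layers: 144 / 0.05 → 2880 (rounded up).
Burn-in layers: 5 × (25.4 + 5.55) → 154.75 s.
Regular layers: 2875 × (8.31 + 5.55) → 39847.5 s.
Sum: 154.75 + 39847.5 = 40002.25 s → 11.11 hours.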